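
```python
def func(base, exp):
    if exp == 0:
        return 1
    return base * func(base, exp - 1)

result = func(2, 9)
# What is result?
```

func(2, 9) = 2 * 2 * 2 * 2 * 2 * 2 * 2 * 2 * 2 = 512

Answer: 512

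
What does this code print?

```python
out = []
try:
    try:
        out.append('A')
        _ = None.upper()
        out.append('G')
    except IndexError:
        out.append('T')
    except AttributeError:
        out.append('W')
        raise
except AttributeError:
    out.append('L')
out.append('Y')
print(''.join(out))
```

Execution trace: 'A' (try body) → 'W' (except AttributeError) → 'L' (outer except AttributeError) → 'Y' (after the try/except). Output: AWLY

Answer: AWLY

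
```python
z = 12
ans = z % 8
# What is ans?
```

Trace:
`z = 12` → z = 12
`ans = z % 8` → ans = 4
So ans = 4

Answer: 4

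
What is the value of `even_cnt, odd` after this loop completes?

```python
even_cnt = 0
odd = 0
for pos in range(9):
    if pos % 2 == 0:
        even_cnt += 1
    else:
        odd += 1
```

Count evens and odds in range(9)
`even_cnt, odd` takes the values: (0, 0) → (1, 0) → (1, 1) → (2, 1) → (2, 2) → (3, 2) → (3, 3) → (4, 3) → (4, 4) → (5, 4)

Answer: 5, 4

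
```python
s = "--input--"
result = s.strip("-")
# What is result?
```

Trace:
`s = "--input--"` → s = '--input--'
`result = s.strip("-")` → result = 'input'
So result = 'input'

Answer: 'input'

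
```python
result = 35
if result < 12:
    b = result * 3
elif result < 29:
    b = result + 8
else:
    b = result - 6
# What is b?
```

Trace:
`result = 35` → result = 35
`if result < 12: ...` → result < 12 is False, result < 29 is False, take else branch → b = 29
So b = 29

Answer: 29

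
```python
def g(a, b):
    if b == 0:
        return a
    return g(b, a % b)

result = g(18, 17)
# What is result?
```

g(18, 17) -> g(17, 1) -> g(1, 0) -> 1

Answer: 1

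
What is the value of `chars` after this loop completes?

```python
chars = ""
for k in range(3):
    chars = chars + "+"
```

Repeat '+' 3 times
`chars` takes the values: "" → "+" → "++" → "+++"

Answer: "+++"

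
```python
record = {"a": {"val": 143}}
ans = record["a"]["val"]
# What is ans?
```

Trace:
`record = {"a": {"val": 143}}` → record = {'a': {'val': 143}}
`ans = record["a"]["val"]` → ans = 143
So ans = 143

Answer: 143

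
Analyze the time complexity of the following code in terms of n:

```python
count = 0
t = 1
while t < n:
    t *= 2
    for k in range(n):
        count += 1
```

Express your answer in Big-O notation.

Each loop level contributes: log n × n. Multiplying the contributions gives O(n log n).

Answer: O(n log n)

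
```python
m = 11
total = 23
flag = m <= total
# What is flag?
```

Trace:
`m = 11` → m = 11
`total = 23` → total = 23
`flag = m <= total` → flag = True
So flag = True

Answer: True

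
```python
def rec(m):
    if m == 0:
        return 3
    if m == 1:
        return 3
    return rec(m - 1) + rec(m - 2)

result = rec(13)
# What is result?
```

Build up from base cases: rec(0)=3, rec(1)=3, rec(2)=6, rec(3)=9, rec(4)=15, rec(5)=24, rec(6)=39, ..., rec(13)=1131

Answer: 1131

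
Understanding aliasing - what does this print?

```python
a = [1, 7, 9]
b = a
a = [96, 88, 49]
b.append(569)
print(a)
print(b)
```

Key concept: rebinding vs mutation: a is rebound to a new list, b still points at the original.
Step by step:
`a = [1, 7, 9]` → a = [1, 7, 9]
`b = a` → b = [1, 7, 9] (same object as a)
`a = [96, 88, 49]` → a = [96, 88, 49]
`b.append(569)` → b = [1, 7, 9, 569]
`print(a)` → prints [96, 88, 49]
`print(b)` → prints [1, 7, 9, 569]

Answer:
[96, 88, 49]
[1, 7, 9, 569]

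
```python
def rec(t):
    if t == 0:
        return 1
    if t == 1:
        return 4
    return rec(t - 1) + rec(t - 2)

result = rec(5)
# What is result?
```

Build up from base cases: rec(0)=1, rec(1)=4, rec(2)=5, rec(3)=9, rec(4)=14, rec(5)=23

Answer: 23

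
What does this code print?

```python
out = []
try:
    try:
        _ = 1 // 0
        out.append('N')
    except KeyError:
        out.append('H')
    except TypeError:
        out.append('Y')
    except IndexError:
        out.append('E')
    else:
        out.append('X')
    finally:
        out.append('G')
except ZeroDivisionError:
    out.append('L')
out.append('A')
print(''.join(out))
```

Execution trace: 'G' (inner finally) → 'L' (outer except ZeroDivisionError) → 'A' (after the try/except). Output: GLA

Answer: GLA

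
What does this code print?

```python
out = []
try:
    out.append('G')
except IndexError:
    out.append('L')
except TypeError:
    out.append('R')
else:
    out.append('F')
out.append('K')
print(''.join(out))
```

Execution trace: 'G' (try body, no exception) → 'F' (else) → 'K' (after the try/except). Output: GFK

Answer: GFK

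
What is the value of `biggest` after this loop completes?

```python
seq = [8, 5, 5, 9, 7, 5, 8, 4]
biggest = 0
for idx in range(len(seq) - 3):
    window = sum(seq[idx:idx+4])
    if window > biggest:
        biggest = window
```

Max sum of 4-element window in [8, 5, 5, 9, 7, 5, 8, 4]
`biggest` takes the values: 0 → 27 → 29

Answer: 29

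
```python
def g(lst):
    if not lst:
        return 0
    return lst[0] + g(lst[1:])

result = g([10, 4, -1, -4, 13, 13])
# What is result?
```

10 + 4 + (-1) + (-4) + 13 + 13 + 0 = 35

Answer: 35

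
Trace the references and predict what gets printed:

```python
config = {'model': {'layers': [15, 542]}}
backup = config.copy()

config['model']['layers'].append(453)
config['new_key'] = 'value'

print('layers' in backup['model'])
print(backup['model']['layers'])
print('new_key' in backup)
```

Key concept: shallow copy gotcha with nested dict.
Step by step:
`config = {'model': {'layers': [15, 542]}}` → config = {'model': {'layers': [15, 542]}}
`backup = config.copy()` → backup = {'model': {'layers': [15, 542]}}
`config['model']['layers'].append(453)` → config = {'model': {'layers': [15, 542, 453]}}; backup = {'model': {'layers': [15, 542, 453]}}
`config['new_key'] = 'value'` → config = {'model': {'layers': [15, 542, 453]}, 'new_key': 'value'}
`print('layers' in backup['model'])` → prints True
`print(backup['model']['layers'])` → prints [15, 542, 453]
`print('new_key' in backup)` → prints False

Answer:
True
[15, 542, 453]
False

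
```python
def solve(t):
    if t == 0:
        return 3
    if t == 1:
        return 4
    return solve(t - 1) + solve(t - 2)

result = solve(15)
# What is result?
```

Build up from base cases: solve(0)=3, solve(1)=4, solve(2)=7, solve(3)=11, solve(4)=18, solve(5)=29, solve(6)=47, ..., solve(15)=3571

Answer: 3571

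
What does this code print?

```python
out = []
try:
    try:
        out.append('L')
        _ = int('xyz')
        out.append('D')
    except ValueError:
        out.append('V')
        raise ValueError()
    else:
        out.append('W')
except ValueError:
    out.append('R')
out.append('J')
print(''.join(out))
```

Execution trace: 'L' (inner try body) → 'V' (inner except ValueError) → 'R' (outer except ValueError) → 'J' (after the try/except). Output: LVRJ

Answer: LVRJ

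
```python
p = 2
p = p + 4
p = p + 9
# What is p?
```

Trace:
`p = 2` → p = 2
`p = p + 4` → p = 6
`p = p + 9` → p = 15
So p = 15

Answer: 15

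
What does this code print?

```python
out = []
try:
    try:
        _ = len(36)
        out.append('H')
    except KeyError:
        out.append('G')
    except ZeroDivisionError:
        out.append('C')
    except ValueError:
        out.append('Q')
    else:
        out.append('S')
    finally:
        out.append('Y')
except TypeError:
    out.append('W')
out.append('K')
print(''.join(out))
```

Execution trace: 'Y' (finally) → 'W' (outer except TypeError) → 'K' (after the try/except). Output: YWK

Answer: YWK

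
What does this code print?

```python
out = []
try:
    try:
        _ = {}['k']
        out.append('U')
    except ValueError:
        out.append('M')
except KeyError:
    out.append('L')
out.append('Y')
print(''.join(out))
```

Execution trace: 'L' (outer except KeyError) → 'Y' (after the try/except). Output: LY

Answer: LY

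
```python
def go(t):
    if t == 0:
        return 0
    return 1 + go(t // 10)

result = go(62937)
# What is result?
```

Count of digits of 62937: 5

Answer: 5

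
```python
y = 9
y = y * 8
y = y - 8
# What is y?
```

Trace:
`y = 9` → y = 9
`y = y * 8` → y = 72
`y = y - 8` → y = 64
So y = 64

Answer: 64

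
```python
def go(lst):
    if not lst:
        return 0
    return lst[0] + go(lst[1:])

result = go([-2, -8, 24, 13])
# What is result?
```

(-2) + (-8) + 24 + 13 + 0 = 27

Answer: 27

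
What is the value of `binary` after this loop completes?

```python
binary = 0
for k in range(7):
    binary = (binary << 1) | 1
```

Build 7 consecutive 1-bits: 0b1111111
`binary` takes the values: 0 → 1 → 3 → 7 → 15 → 31 → 63 → 127

Answer: 127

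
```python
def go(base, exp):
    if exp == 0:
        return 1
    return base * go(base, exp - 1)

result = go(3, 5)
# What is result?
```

go(3, 5) = 3 * 3 * 3 * 3 * 3 = 243

Answer: 243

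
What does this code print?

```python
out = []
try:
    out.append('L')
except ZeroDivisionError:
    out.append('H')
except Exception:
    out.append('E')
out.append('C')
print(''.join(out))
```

Execution trace: 'L' (try body, no exception) → 'C' (after the try/except). Output: LC

Answer: LC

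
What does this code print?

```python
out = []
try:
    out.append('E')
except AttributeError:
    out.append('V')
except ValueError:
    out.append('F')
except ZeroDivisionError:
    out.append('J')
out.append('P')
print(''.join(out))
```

Execution trace: 'E' (try body, no exception) → 'P' (after the try/except). Output: EP

Answer: EP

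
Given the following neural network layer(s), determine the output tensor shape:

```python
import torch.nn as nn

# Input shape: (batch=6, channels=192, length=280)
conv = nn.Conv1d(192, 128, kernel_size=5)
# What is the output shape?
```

Input: (6, 192, 280) -> Output: (6, 128, 276)

Answer: (6, 128, 276)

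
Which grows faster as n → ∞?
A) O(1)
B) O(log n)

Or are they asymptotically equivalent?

O(1) vs O(log n): Higher order terms dominate.

Answer: B) O(log n) grows faster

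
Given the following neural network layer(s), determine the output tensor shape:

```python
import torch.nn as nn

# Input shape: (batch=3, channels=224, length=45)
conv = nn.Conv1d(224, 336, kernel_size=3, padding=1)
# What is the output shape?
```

Input: (3, 224, 45) -> Output: (3, 336, 45)

Answer: (3, 336, 45)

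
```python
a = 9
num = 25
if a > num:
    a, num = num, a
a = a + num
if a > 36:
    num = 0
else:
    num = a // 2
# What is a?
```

Trace:
`a = 9` → a = 9
`num = 25` → num = 25
`if a > num: ...` → a > num is False → no variable changes
`a = a + num` → a = 34
`if a > 36: ...` → a > 36 is False, take else branch → num = 17
So a = 34

Answer: 34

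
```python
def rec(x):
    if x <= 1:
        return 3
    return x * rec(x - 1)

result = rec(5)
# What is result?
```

rec(5) = 5 * 4 * 3 * 2 * 3 = 360

Answer: 360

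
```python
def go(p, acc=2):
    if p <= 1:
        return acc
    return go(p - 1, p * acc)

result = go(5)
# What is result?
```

Accumulator trace (n, acc): (5, 2) -> (4, 10) -> (3, 40) -> (2, 120) -> (1, 240) -> return 240

Answer: 240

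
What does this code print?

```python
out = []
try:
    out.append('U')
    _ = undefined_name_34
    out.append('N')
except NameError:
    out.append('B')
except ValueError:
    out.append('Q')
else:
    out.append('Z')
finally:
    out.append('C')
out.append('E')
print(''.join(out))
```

Execution trace: 'U' (try body) → 'B' (except NameError) → 'C' (finally) → 'E' (after the try/except). Output: UBCE

Answer: UBCE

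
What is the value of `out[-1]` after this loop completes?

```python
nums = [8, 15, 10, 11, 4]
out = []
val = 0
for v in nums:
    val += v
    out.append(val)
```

Cumulative sum ends at 48
`out` takes the values: [] → [8] → [8, 23] → [8, 23, 33] → [8, 23, 33, 44] → [8, 23, 33, 44, 48]
So `out[-1]` = 48

Answer: 48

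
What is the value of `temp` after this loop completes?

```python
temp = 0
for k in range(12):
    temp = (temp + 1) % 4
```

Increment mod 4, 12 times = 0
`temp` takes the values: 0 → 1 → 2 → 3 → 0 → 1 → 2 → 3 → 0 → 1 → 2 → 3 → 0

Answer: 0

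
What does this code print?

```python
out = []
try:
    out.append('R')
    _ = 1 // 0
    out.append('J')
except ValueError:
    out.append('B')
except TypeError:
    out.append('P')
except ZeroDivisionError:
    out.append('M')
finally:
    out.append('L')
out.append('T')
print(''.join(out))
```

Execution trace: 'R' (try body) → 'M' (except ZeroDivisionError) → 'L' (finally) → 'T' (after the try/except). Output: RMLT

Answer: RMLT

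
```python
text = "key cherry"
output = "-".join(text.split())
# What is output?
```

Trace:
`text = "key cherry"` → text = 'key cherry'
`output = "-".join(text.split())` → output = 'key-cherry'
So output = 'key-cherry'

Answer: 'key-cherry'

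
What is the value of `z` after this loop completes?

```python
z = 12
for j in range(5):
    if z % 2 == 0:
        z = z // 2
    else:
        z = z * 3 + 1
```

Collatz-style transformation from 12
`z` takes the values: 12 → 6 → 3 → 10 → 5 → 16

Answer: 16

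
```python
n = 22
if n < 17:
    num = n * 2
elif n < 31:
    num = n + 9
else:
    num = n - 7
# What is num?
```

Trace:
`n = 22` → n = 22
`if n < 17: ...` → n < 17 is False, n < 31 is True → num = 31
So num = 31

Answer: 31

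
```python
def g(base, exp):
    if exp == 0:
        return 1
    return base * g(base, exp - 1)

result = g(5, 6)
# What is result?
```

g(5, 6) = 5 * 5 * 5 * 5 * 5 * 5 = 15625

Answer: 15625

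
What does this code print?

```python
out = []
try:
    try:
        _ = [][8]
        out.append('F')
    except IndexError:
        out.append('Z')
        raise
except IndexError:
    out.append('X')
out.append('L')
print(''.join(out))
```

Execution trace: 'Z' (inner except IndexError) → 'X' (outer except IndexError) → 'L' (after the try/except). Output: ZXL

Answer: ZXL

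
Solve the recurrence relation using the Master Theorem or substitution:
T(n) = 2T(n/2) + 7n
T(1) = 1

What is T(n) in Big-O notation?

By Master Theorem: a=2, b=2, f(n)=7n. Since log_2(2) = 1 and f(n) = Θ(n^1), Case 2 applies. T(n) = O(n log n).

Answer: O(n log n)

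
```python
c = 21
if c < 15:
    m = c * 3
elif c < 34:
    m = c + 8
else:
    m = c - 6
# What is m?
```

Trace:
`c = 21` → c = 21
`if c < 15: ...` → c < 15 is False, c < 34 is True → m = 29
So m = 29

Answer: 29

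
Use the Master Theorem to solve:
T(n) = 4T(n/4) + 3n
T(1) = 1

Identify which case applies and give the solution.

a=4, b=4, f(n)=3n. log_4(4) = 1. Since c=1 = 1, Case 2 applies: T(n) = Θ(n^log_b(a) · log n) = O(n log n).

Answer: O(n log n) - Case 2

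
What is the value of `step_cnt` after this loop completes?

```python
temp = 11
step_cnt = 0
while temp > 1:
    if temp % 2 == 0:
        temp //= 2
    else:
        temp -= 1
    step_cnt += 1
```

Steps to reduce 11 to 1
`step_cnt` takes the values: 0 → 1 → 2 → 3 → 4 → 5

Answer: 5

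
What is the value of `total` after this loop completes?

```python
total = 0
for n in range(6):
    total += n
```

Sum of 0 to 5 = 15
`total` takes the values: 0 → 1 → 3 → 6 → 10 → 15

Answer: 15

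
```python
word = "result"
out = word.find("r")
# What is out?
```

Trace:
`word = "result"` → word = 'result'
`out = word.find("r")` → out = 0
So out = 0

Answer: 0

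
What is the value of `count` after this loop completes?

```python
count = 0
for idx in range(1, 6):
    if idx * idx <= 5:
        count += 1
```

Count numbers where idx² ≤ 5
`count` takes the values: 0 → 1 → 2

Answer: 2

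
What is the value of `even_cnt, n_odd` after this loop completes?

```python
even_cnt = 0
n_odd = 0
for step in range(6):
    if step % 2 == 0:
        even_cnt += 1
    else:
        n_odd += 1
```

Count evens and odds in range(6)
`even_cnt, n_odd` takes the values: (0, 0) → (1, 0) → (1, 1) → (2, 1) → (2, 2) → (3, 2) → (3, 3)

Answer: 3, 3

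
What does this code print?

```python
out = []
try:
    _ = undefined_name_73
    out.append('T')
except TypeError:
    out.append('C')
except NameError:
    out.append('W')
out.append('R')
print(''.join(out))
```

Execution trace: 'W' (except NameError) → 'R' (after the try/except). Output: WR

Answer: WR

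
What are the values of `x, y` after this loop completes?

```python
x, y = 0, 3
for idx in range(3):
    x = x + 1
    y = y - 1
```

x goes 0→3, y goes 3→0
`x, y` takes the values: (0, 3) → (1, 3) → (1, 2) → (2, 2) → (2, 1) → (3, 1) → (3, 0)

Answer: 3, 0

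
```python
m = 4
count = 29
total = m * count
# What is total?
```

Trace:
`m = 4` → m = 4
`count = 29` → count = 29
`total = m * count` → total = 116
So total = 116

Answer: 116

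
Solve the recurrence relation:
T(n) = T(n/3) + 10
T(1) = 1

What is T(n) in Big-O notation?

Each step divides n by 3 and adds 10. After log_3(n) steps we reach T(1)=1. So T(n) = 10·log_3(n) + 1 = O(log n).

Answer: O(log n)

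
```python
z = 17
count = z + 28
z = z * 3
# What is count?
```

Trace:
`z = 17` → z = 17
`count = z + 28` → count = 45
`z = z * 3` → z = 51
So count = 45

Answer: 45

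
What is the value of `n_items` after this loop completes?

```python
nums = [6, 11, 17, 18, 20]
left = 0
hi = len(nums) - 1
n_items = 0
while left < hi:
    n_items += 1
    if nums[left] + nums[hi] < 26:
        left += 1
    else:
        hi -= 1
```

Steps to find pair summing to 26
`n_items` takes the values: 0 → 1 → 2 → 3 → 4

Answer: 4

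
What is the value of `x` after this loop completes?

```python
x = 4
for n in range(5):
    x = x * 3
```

Multiply by 3, 5 times: 4 * 3^5 = 972
`x` takes the values: 4 → 12 → 36 → 108 → 324 → 972

Answer: 972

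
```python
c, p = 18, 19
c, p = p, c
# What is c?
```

Trace:
`c, p = 18, 19` → c = 18; p = 19
`c, p = p, c` → c = 19; p = 18
So c = 19

Answer: 19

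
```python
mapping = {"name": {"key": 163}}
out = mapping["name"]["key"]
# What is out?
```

Trace:
`mapping = {"name": {"key": 163}}` → mapping = {'name': {'key': 163}}
`out = mapping["name"]["key"]` → out = 163
So out = 163

Answer: 163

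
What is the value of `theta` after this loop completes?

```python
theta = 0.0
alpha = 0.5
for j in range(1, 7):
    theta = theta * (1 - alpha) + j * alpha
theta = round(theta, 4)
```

Moving average with lr=0.5
`theta` takes the values: 0.0 → 0.5 → 1.25 → 2.125 → 3.0625 → 4.03125 → 5.015625 → 5.0156

Answer: 5.0156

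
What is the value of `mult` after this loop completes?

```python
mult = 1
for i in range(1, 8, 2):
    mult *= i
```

Product of 1, 3, 5, ... up to 7
`mult` takes the values: 1 → 3 → 15 → 105

Answer: 105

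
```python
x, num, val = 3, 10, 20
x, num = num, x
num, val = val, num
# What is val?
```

Trace:
`x, num, val = 3, 10, 20` → x = 3; num = 10; val = 20
`x, num = num, x` → x = 10; num = 3
`num, val = val, num` → num = 20; val = 3
So val = 3

Answer: 3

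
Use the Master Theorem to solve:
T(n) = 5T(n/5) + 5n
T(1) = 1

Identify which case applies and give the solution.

a=5, b=5, f(n)=5n. log_5(5) = 1. Since c=1 = 1, Case 2 applies: T(n) = Θ(n^log_b(a) · log n) = O(n log n).

Answer: O(n log n) - Case 2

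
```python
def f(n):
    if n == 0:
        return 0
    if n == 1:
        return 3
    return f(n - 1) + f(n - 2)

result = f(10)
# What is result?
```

Build up from base cases: f(0)=0, f(1)=3, f(2)=3, f(3)=6, f(4)=9, f(5)=15, f(6)=24, ..., f(10)=165

Answer: 165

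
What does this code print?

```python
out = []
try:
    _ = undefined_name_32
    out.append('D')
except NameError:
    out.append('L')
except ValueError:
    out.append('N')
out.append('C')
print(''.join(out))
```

Execution trace: 'L' (except NameError) → 'C' (after the try/except). Output: LC

Answer: LC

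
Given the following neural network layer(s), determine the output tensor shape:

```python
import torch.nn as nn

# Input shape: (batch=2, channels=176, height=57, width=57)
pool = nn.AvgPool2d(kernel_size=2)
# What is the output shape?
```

Input: (2, 176, 57, 57) -> Output: (2, 176, 28, 28)

Answer: (2, 176, 28, 28)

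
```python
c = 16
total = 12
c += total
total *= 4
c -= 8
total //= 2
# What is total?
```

Trace:
`c = 16` → c = 16
`total = 12` → total = 12
`c += total` → c = 28
`total *= 4` → total = 48
`c -= 8` → c = 20
`total //= 2` → total = 24
So total = 24

Answer: 24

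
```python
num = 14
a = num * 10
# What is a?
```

Trace:
`num = 14` → num = 14
`a = num * 10` → a = 140
So a = 140

Answer: 140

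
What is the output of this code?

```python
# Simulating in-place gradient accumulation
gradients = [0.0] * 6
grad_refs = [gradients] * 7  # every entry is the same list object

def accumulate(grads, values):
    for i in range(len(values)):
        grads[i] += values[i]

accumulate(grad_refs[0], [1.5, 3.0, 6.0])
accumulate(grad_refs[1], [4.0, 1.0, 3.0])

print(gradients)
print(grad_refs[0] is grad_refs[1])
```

Key concept: gradient accumulation aliasing.
Step by step:
`gradients = [0.0] * 6` → gradients = [0.0, 0.0, 0.0, 0.0, 0.0, 0.0]
`grad_refs = [gradients] * 7` → grad_refs = [[0.0, 0.0, 0.0, 0.0, 0.0, 0.0], [0.0, 0.0, 0.0, 0.0, 0.0, 0.0], [0.0, 0.0, 0.0, 0.0, 0.0, 0.0], [0.0, 0.0, 0.0, 0.0, 0.0, 0.0], [0.0, 0.0, 0.0, 0.0, 0.0, 0.0], [0.0, 0.0, 0.0, 0.0, 0.0, 0.0], [0.0, 0.0, 0.0, 0.0, 0.0, 0.0]]
`accumulate(grad_refs[0], [1.5, 3.0, 6.0])` → gradients = [1.5, 3.0, 6.0, 0.0, 0.0, 0.0]; grad_refs = [[1.5, 3.0, 6.0, 0.0, 0.0, 0.0], [1.5, 3.0, 6.0, 0.0, 0.0, 0.0], [1.5, 3.0, 6.0, 0.0, 0.0, 0.0], [1.5, 3.0, 6.0, 0.0, 0.0, 0.0], [1.5, 3.0, 6.0, 0.0, 0.0, 0.0], [1.5, 3.0, 6.0, 0.0, 0.0, 0.0], [1.5, 3.0, 6.0, 0.0, 0.0, 0.0]]
`accumulate(grad_refs[1], [4.0, 1.0, 3.0])` → gradients = [5.5, 4.0, 9.0, 0.0, 0.0, 0.0]; grad_refs = [[5.5, 4.0, 9.0, 0.0, 0.0, 0.0], [5.5, 4.0, 9.0, 0.0, 0.0, 0.0], [5.5, 4.0, 9.0, 0.0, 0.0, 0.0], [5.5, 4.0, 9.0, 0.0, 0.0, 0.0], [5.5, 4.0, 9.0, 0.0, 0.0, 0.0], [5.5, 4.0, 9.0, 0.0, 0.0, 0.0], [5.5, 4.0, 9.0, 0.0, 0.0, 0.0]]
`print(gradients)` → prints [5.5, 4.0, 9.0, 0.0, 0.0, 0.0]
`print(grad_refs[0] is grad_refs[1])` → prints True

Answer:
[5.5, 4.0, 9.0, 0.0, 0.0, 0.0]
True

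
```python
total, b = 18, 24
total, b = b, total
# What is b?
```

Trace:
`total, b = 18, 24` → total = 18; b = 24
`total, b = b, total` → total = 24; b = 18
So b = 18

Answer: 18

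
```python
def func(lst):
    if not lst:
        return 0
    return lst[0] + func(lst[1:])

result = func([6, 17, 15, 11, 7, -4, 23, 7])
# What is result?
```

6 + 17 + 15 + 11 + 7 + (-4) + 23 + 7 + 0 = 82

Answer: 82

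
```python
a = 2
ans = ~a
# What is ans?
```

Trace:
`a = 2` → a = 2
`ans = ~a` → ans = -3
So ans = -3

Answer: -3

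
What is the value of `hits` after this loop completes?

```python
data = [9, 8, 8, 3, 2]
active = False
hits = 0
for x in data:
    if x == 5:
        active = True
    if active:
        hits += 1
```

Count elements after first 5 in [9, 8, 8, 3, 2]
`hits` takes the values: 0

Answer: 0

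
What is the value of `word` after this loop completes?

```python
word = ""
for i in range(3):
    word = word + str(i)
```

Concatenate digits 0 to 2
`word` takes the values: "" → "0" → "01" → "012"

Answer: "012"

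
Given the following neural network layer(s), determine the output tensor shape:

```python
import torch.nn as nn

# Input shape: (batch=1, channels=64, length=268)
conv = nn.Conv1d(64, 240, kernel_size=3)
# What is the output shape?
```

Input: (1, 64, 268) -> Output: (1, 240, 266)

Answer: (1, 240, 266)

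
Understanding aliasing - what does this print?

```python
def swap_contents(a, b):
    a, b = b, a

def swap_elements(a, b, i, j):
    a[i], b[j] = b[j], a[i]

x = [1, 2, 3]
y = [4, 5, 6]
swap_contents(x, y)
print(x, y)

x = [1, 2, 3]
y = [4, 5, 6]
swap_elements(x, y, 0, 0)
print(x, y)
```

Key concept: parameter rebinding vs mutation.
Step by step:
`x = [1, 2, 3]` → x = [1, 2, 3]
`y = [4, 5, 6]` → y = [4, 5, 6]
`swap_contents(x, y)` → no visible change to tracked variables
`print(x, y)` → prints [1, 2, 3] [4, 5, 6]
`x = [1, 2, 3]` → x = [1, 2, 3]
`y = [4, 5, 6]` → y = [4, 5, 6]
`swap_elements(x, y, 0, 0)` → x = [4, 2, 3]; y = [1, 5, 6]
`print(x, y)` → prints [4, 2, 3] [1, 5, 6]

Answer:
[1, 2, 3] [4, 5, 6]
[4, 2, 3] [1, 5, 6]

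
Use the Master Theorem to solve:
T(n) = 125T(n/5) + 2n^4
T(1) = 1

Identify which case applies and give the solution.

a=125, b=5, f(n)=2n^4. log_5(125) = 3. Since c=4 > 3 and the regularity condition holds (125(n/5)^4 = (125/5^4)n^4 with 125/5^4 < 1), Case 3 applies: T(n) = Θ(f(n)) = O(n^4).

Answer: O(n^4) - Case 3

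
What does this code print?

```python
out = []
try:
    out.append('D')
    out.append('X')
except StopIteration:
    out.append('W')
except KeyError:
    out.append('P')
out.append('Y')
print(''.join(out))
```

Execution trace: 'D' (try body) → 'X' (try body, no exception) → 'Y' (after the try/except). Output: DXY

Answer: DXY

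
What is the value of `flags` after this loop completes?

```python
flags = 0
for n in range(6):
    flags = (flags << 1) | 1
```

Build 6 consecutive 1-bits: 0b111111
`flags` takes the values: 0 → 1 → 3 → 7 → 15 → 31 → 63

Answer: 63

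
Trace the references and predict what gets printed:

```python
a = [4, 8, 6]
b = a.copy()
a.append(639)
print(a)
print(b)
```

Key concept: list.copy() creates independent copy.
Step by step:
`a = [4, 8, 6]` → a = [4, 8, 6]
`b = a.copy()` → b = [4, 8, 6]
`a.append(639)` → a = [4, 8, 6, 639]
`print(a)` → prints [4, 8, 6, 639]
`print(b)` → prints [4, 8, 6]

Answer:
[4, 8, 6, 639]
[4, 8, 6]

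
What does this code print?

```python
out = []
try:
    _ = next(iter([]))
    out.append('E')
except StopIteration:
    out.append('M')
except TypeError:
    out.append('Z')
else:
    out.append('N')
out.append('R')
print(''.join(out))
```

Execution trace: 'M' (except StopIteration) → 'R' (after the try/except). Output: MR

Answer: MR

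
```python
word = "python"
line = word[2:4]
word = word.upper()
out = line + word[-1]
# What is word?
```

Trace:
`word = "python"` → word = 'python'
`line = word[2:4]` → line = 'th'
`word = word.upper()` → word = 'PYTHON'
`out = line + word[-1]` → out = 'thN'
So word = 'PYTHON'

Answer: 'PYTHON'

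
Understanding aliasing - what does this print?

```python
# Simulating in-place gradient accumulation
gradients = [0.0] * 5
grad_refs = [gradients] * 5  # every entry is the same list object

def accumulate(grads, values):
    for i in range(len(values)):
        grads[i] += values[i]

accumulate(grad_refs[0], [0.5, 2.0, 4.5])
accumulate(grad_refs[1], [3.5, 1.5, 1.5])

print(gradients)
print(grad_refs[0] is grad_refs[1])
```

Key concept: gradient accumulation aliasing.
Step by step:
`gradients = [0.0] * 5` → gradients = [0.0, 0.0, 0.0, 0.0, 0.0]
`grad_refs = [gradients] * 5` → grad_refs = [[0.0, 0.0, 0.0, 0.0, 0.0], [0.0, 0.0, 0.0, 0.0, 0.0], [0.0, 0.0, 0.0, 0.0, 0.0], [0.0, 0.0, 0.0, 0.0, 0.0], [0.0, 0.0, 0.0, 0.0, 0.0]]
`accumulate(grad_refs[0], [0.5, 2.0, 4.5])` → gradients = [0.5, 2.0, 4.5, 0.0, 0.0]; grad_refs = [[0.5, 2.0, 4.5, 0.0, 0.0], [0.5, 2.0, 4.5, 0.0, 0.0], [0.5, 2.0, 4.5, 0.0, 0.0], [0.5, 2.0, 4.5, 0.0, 0.0], [0.5, 2.0, 4.5, 0.0, 0.0]]
`accumulate(grad_refs[1], [3.5, 1.5, 1.5])` → gradients = [4.0, 3.5, 6.0, 0.0, 0.0]; grad_refs = [[4.0, 3.5, 6.0, 0.0, 0.0], [4.0, 3.5, 6.0, 0.0, 0.0], [4.0, 3.5, 6.0, 0.0, 0.0], [4.0, 3.5, 6.0, 0.0, 0.0], [4.0, 3.5, 6.0, 0.0, 0.0]]
`print(gradients)` → prints [4.0, 3.5, 6.0, 0.0, 0.0]
`print(grad_refs[0] is grad_refs[1])` → prints True

Answer:
[4.0, 3.5, 6.0, 0.0, 0.0]
True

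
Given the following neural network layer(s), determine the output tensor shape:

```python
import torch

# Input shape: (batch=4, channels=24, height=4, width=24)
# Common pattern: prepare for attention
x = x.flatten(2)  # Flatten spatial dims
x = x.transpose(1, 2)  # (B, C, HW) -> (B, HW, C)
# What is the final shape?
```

Input: (4, 24, 4, 24) -> after flatten(2): (4, 24, 96) -> Output: (4, 96, 24)

Answer: (4, 96, 24)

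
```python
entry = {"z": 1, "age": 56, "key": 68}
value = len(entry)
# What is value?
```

Trace:
`entry = {"z": 1, "age": 56, "key": 68}` → entry = {'z': 1, 'age': 56, 'key': 68}
`value = len(entry)` → value = 3
So value = 3

Answer: 3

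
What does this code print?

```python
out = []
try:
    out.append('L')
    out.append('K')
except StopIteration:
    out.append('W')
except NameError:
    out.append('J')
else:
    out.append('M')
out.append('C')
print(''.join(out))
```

Execution trace: 'L' (try body) → 'K' (try body, no exception) → 'M' (else) → 'C' (after the try/except). Output: LKMC

Answer: LKMC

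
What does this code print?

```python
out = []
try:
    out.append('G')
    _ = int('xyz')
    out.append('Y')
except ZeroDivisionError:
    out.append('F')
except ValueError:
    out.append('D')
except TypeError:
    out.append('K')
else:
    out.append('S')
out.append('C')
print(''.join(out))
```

Execution trace: 'G' (try body) → 'D' (except ValueError) → 'C' (after the try/except). Output: GDC

Answer: GDC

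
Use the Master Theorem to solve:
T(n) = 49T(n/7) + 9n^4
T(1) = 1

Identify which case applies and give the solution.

a=49, b=7, f(n)=9n^4. log_7(49) = 2. Since c=4 > 2 and the regularity condition holds (49(n/7)^4 = (49/7^4)n^4 with 49/7^4 < 1), Case 3 applies: T(n) = Θ(f(n)) = O(n^4).

Answer: O(n^4) - Case 3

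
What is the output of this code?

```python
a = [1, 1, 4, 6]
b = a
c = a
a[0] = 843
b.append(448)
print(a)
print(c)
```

Key concept: multiple aliases.
Step by step:
`a = [1, 1, 4, 6]` → a = [1, 1, 4, 6]
`b = a` → b = [1, 1, 4, 6] (same object as a)
`c = a` → c = [1, 1, 4, 6] (same object as a, b)
`a[0] = 843` → a = [843, 1, 4, 6] (same object as b, c); b = [843, 1, 4, 6] (same object as a, c); c = [843, 1, 4, 6] (same object as a, b)
`b.append(448)` → a = [843, 1, 4, 6, 448] (same object as b, c); b = [843, 1, 4, 6, 448] (same object as a, c); c = [843, 1, 4, 6, 448] (same object as a, b)
`print(a)` → prints [843, 1, 4, 6, 448]
`print(c)` → prints [843, 1, 4, 6, 448]

Answer:
[843, 1, 4, 6, 448]
[843, 1, 4, 6, 448]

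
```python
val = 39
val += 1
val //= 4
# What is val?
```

Trace:
`val = 39` → val = 39
`val += 1` → val = 40
`val //= 4` → val = 10
So val = 10

Answer: 10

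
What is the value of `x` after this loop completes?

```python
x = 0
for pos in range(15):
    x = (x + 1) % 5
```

Increment mod 5, 15 times = 0
`x` takes the values: 0 → 1 → 2 → 3 → 4 → 0 → 1 → 2 → 3 → 4 → 0 → 1 → 2 → 3 → 4 → 0

Answer: 0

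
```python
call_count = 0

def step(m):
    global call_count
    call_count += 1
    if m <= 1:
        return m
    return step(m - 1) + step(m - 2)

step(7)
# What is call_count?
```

Calls(m) = 1 + Calls(m-1) + Calls(m-2); Calls(0)=Calls(1)=1. For m=7 this gives 41.

Answer: 41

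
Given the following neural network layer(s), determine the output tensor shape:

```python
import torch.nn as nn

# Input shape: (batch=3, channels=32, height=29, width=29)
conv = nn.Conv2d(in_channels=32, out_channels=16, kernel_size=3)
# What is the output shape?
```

Input: (3, 32, 29, 29) -> Output: (3, 16, 27, 27)

Answer: (3, 16, 27, 27)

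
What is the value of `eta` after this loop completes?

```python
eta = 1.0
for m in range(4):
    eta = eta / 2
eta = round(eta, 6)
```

Halving LR 4 times: 1 / 2^4
`eta` takes the values: 1.0 → 0.5 → 0.25 → 0.125 → 0.0625

Answer: 0.0625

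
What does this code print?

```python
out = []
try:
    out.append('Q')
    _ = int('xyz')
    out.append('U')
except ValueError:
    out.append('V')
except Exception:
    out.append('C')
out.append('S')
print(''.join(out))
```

Execution trace: 'Q' (try body) → 'V' (except ValueError) → 'S' (after the try/except). Output: QVS

Answer: QVS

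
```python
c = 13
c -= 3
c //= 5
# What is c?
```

Trace:
`c = 13` → c = 13
`c -= 3` → c = 10
`c //= 5` → c = 2
So c = 2

Answer: 2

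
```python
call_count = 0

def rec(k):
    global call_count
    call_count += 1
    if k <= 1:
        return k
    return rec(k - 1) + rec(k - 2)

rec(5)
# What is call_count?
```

Calls(k) = 1 + Calls(k-1) + Calls(k-2); Calls(0)=Calls(1)=1. For k=5 this gives 15.

Answer: 15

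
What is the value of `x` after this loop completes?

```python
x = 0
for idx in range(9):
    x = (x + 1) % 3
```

Increment mod 3, 9 times = 0
`x` takes the values: 0 → 1 → 2 → 0 → 1 → 2 → 0 → 1 → 2 → 0

Answer: 0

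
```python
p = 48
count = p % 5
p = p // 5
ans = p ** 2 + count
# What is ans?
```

Trace:
`p = 48` → p = 48
`count = p % 5` → count = 3
`p = p // 5` → p = 9
`ans = p ** 2 + count` → ans = 84
So ans = 84

Answer: 84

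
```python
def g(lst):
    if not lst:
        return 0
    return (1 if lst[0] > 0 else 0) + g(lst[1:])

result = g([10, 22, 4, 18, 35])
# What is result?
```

Count of positive elements in [10, 22, 4, 18, 35] = 5

Answer: 5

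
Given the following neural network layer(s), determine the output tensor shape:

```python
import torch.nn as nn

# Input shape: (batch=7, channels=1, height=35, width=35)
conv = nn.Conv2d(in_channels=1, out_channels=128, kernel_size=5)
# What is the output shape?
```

Input: (7, 1, 35, 35) -> Output: (7, 128, 31, 31)

Answer: (7, 128, 31, 31)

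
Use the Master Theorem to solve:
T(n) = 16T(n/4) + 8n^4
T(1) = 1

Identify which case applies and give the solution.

a=16, b=4, f(n)=8n^4. log_4(16) = 2. Since c=4 > 2 and the regularity condition holds (16(n/4)^4 = (16/4^4)n^4 with 16/4^4 < 1), Case 3 applies: T(n) = Θ(f(n)) = O(n^4).

Answer: O(n^4) - Case 3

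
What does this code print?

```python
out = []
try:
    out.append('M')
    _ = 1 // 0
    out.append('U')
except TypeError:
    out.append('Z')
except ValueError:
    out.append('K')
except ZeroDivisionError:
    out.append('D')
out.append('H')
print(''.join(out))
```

Execution trace: 'M' (try body) → 'D' (except ZeroDivisionError) → 'H' (after the try/except). Output: MDH

Answer: MDH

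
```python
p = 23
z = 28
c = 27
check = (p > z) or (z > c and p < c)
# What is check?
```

Trace:
`p = 23` → p = 23
`z = 28` → z = 28
`c = 27` → c = 27
`check = (p > z) or (z > c and p < c)` → check = True
So check = True

Answer: True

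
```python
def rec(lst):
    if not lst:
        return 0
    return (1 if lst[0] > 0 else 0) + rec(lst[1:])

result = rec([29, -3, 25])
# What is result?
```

Count of positive elements in [29, -3, 25] = 2

Answer: 2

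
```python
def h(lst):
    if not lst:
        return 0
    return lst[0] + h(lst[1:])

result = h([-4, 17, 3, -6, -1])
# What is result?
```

(-4) + 17 + 3 + (-6) + (-1) + 0 = 9

Answer: 9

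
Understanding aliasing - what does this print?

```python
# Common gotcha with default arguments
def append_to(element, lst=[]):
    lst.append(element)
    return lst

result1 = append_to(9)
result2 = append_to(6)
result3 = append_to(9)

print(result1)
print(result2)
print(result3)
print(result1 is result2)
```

Key concept: mutable default argument gotcha.
Step by step:
`result1 = append_to(9)` → result1 = [9]
`result2 = append_to(6)` → result1 = [9, 6] (same object as result2); result2 = [9, 6] (same object as result1)
`result3 = append_to(9)` → result1 = [9, 6, 9] (same object as result2, result3); result2 = [9, 6, 9] (same object as result1, result3); result3 = [9, 6, 9] (same object as result1, result2)
`print(result1)` → prints [9, 6, 9]
`print(result2)` → prints [9, 6, 9]
`print(result3)` → prints [9, 6, 9]
`print(result1 is result2)` → prints True

Answer:
[9, 6, 9]
[9, 6, 9]
[9, 6, 9]
True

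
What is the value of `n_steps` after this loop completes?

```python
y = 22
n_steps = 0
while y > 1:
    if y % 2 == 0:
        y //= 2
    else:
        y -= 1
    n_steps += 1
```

Steps to reduce 22 to 1
`n_steps` takes the values: 0 → 1 → 2 → 3 → 4 → 5 → 6

Answer: 6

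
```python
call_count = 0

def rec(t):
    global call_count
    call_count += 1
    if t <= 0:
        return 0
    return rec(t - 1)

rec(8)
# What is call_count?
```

Linear recursion stepping by 1: 9 calls from t=8 down to ≤0.

Answer: 9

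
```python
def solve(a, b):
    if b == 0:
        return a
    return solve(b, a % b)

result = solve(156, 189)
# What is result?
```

solve(156, 189) -> solve(189, 156) -> solve(156, 33) -> solve(33, 24) -> solve(24, 9) -> solve(9, 6) -> solve(6, 3) -> solve(3, 0) -> 3

Answer: 3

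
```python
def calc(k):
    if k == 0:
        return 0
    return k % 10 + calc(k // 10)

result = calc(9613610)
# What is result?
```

Sum of digits of 9613610: 0 + 1 + 6 + 3 + 1 + 6 + 9 = 26

Answer: 26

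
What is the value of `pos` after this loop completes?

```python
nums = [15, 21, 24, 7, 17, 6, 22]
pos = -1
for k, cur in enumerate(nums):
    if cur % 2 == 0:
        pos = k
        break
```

First even number index in [15, 21, 24, 7, 17, 6, 22]
`pos` takes the values: -1 → 2

Answer: 2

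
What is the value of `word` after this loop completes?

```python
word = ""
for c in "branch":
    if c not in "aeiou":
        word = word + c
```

Remove vowels from 'branch'
`word` takes the values: "" → "b" → "br" → "brn" → "brnc" → "brnch"

Answer: "brnch"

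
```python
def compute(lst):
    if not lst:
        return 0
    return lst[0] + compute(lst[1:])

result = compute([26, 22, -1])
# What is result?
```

26 + 22 + (-1) + 0 = 47

Answer: 47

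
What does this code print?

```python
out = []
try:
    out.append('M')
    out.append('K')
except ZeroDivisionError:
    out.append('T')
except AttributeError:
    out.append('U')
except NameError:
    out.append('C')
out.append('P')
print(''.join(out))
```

Execution trace: 'M' (try body) → 'K' (try body, no exception) → 'P' (after the try/except). Output: MKP

Answer: MKP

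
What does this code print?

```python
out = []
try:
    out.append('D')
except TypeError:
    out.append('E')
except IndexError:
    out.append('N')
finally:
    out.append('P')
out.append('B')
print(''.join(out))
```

Execution trace: 'D' (try body, no exception) → 'P' (finally) → 'B' (after the try/except). Output: DPB

Answer: DPB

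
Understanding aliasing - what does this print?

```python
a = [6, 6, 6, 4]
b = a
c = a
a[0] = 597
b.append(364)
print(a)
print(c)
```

Key concept: multiple aliases.
Step by step:
`a = [6, 6, 6, 4]` → a = [6, 6, 6, 4]
`b = a` → b = [6, 6, 6, 4] (same object as a)
`c = a` → c = [6, 6, 6, 4] (same object as a, b)
`a[0] = 597` → a = [597, 6, 6, 4] (same object as b, c); b = [597, 6, 6, 4] (same object as a, c); c = [597, 6, 6, 4] (same object as a, b)
`b.append(364)` → a = [597, 6, 6, 4, 364] (same object as b, c); b = [597, 6, 6, 4, 364] (same object as a, c); c = [597, 6, 6, 4, 364] (same object as a, b)
`print(a)` → prints [597, 6, 6, 4, 364]
`print(c)` → prints [597, 6, 6, 4, 364]

Answer:
[597, 6, 6, 4, 364]
[597, 6, 6, 4, 364]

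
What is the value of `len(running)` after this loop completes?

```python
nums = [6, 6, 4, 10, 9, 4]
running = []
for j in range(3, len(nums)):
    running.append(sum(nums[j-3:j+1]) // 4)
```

Number of 4-element averages
`running` takes the values: [] → [6] → [6, 7] → [6, 7, 6]
So `len(running)` = 3

Answer: 3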